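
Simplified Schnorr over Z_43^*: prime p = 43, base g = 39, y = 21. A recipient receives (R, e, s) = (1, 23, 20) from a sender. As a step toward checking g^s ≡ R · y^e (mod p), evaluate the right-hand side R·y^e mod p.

21^2 = 441 ≡ 11
21^4 ≡ 11^2 = 121 ≡ 35
21^8 ≡ 35^2 = 1225 ≡ 21
21^16 ≡ 21^2 = 441 ≡ 11
23 = 16 + 4 + 2 + 1, so 21^23 ≡ 11·35·11·21 ≡ 11 (mod 43)
R · y^e ≡ 1·11 = 11 ≡ 11 (mod 43)

11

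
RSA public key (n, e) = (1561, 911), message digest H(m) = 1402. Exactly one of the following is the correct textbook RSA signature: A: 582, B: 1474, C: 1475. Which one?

Candidate A: Squares mod 1561: 582^1≡582, 582^2≡1548, 582^4≡169, 582^8≡463, 582^16≡512, 582^32≡1457, 582^64≡1450, 582^128≡1394, 582^256≡1352, 582^512≡1534; 911 = 512 + 256 + 128 + 8 + 4 + 2 + 1, so 582^911 ≡ 1534·1352·1394·463·169·1548·582 ≡ 64 (mod 1561)
Candidate B: Squares mod 1561: 1474^1≡1474, 1474^2≡1325, 1474^4≡1061, 1474^8≡240, 1474^16≡1404, 1474^32≡1234, 1474^64≡781, 1474^128≡1171, 1474^256≡683, 1474^512≡1311; 911 = 512 + 256 + 128 + 8 + 4 + 2 + 1, so 1474^911 ≡ 1311·683·1171·240·1061·1325·1474 ≡ 1402 (mod 1561)
  → matches H(m) = 1402
Candidate C: Squares mod 1561: 1475^1≡1475, 1475^2≡1152, 1475^4≡254, 1475^8≡515, 1475^16≡1416, 1475^32≡732, 1475^64≡401, 1475^128≡18, 1475^256≡324, 1475^512≡389; 911 = 512 + 256 + 128 + 8 + 4 + 2 + 1, so 1475^911 ≡ 389·324·18·515·254·1152·1475 ≡ 1431 (mod 1561)

B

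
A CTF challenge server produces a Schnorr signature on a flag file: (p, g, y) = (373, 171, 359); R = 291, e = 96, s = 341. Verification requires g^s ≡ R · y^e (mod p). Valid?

yes

g^s mod p:
Squares mod 373: 171^1≡171, 171^2≡147, 171^4≡348, 171^8≡252, 171^16≡94, 171^32≡257, 171^64≡28, 171^128≡38, 171^256≡325
341 = 256 + 64 + 16 + 4 + 1, so 171^341 ≡ 325·28·94·348·171 ≡ 304 (mod 373)
R · y^e mod p:
Squares mod 373: 359^1≡359, 359^2≡196, 359^4≡370, 359^8≡9, 359^16≡81, 359^32≡220, 359^64≡283
96 = 64 + 32, so 359^96 ≡ 283·220 ≡ 342 (mod 373)
291·342 = 99522 ≡ 304 (mod 373)
304 ≡ 304 (mod 373); signature holds.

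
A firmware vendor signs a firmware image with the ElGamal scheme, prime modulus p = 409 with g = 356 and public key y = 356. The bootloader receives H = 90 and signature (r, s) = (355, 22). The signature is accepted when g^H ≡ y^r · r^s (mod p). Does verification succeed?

fails

Left side g^H mod p:
Squares mod 409: 356^1≡356, 356^2≡355, 356^4≡53, 356^8≡355, 356^16≡53, 356^32≡355, 356^64≡53
90 = 64 + 16 + 8 + 2, so 356^90 ≡ 53·53·355·355 ≡ 1 (mod 409)
Right side y^r · r^s mod p:
Squares mod 409: 356^1≡356, 356^2≡355, 356^4≡53, 356^8≡355, 356^16≡53, 356^32≡355, 356^64≡53, 356^128≡355, 356^256≡53
355 = 256 + 64 + 32 + 2 + 1, so 356^355 ≡ 53·53·355·355·356 ≡ 356 (mod 409)
Squares mod 409: 355^1≡355, 355^2≡53, 355^4≡355, 355^8≡53, 355^16≡355
22 = 16 + 4 + 2, so 355^22 ≡ 355·355·53 ≡ 355 (mod 409)
356·355 = 126380 ≡ 408 (mod 409)
1 ≠ 408, so verification fails.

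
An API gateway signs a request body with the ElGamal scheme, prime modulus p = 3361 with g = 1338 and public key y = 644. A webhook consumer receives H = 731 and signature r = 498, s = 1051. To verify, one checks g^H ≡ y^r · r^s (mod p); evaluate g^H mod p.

2880

Squares mod 3361: 1338^1≡1338, 1338^2≡2192, 1338^4≡1995, 1338^8≡601, 1338^16≡1574, 1338^32≡419, 1338^64≡789, 1338^128≡736, 1338^256≡575, 1338^512≡1247
731 = 512 + 128 + 64 + 16 + 8 + 2 + 1, so 1338^731 ≡ 1247·736·789·1574·601·2192·1338 ≡ 2880 (mod 3361)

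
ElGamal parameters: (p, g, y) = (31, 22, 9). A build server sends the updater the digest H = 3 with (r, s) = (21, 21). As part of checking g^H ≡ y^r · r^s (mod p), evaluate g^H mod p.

22^3 mod 31 = 15

15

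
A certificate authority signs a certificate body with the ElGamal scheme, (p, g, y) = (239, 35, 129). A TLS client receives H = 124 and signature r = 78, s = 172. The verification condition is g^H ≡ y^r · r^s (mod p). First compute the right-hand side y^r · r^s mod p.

129^78 mod 239 = 30
78^172 mod 239 = 145
y^r · r^s ≡ 30·145 = 4350 ≡ 48 (mod 239)

48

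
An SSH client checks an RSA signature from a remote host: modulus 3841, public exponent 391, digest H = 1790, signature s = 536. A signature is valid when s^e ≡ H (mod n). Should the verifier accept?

accept

Squares mod 3841: s^1≡536, s^2≡3062, s^4≡3804, s^8≡1369, s^16≡3594, s^32≡3394, s^64≡77, s^128≡2088, s^256≡209
391 = 256 + 128 + 4 + 2 + 1, so s^391 ≡ 209·2088·3804·3062·536 ≡ 1790 (mod 3841)
1790 = H, so the signature checks out.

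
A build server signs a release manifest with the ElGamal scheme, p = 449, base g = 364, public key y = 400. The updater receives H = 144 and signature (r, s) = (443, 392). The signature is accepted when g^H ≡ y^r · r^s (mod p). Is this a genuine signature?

Left side g^H mod p:
364^144 mod 449 = 156
Right side y^r · r^s mod p:
400^443 mod 449 = 174
443^392 mod 449 = 122
174·122 = 21228 ≡ 125 (mod 449)
156 ≠ 125, so verification fails.

forged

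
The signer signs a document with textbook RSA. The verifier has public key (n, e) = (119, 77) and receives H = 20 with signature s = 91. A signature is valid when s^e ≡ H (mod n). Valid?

no

Squares mod 119: s^1≡91, s^2≡70, s^4≡21, s^8≡84, s^16≡35, s^32≡35, s^64≡35
77 = 64 + 8 + 4 + 1, so s^77 ≡ 35·84·21·91 ≡ 112 (mod 119)
112 ≠ 20, so verification fails.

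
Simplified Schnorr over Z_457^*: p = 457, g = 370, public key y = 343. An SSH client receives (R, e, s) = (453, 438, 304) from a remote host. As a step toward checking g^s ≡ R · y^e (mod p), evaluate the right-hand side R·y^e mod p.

1

343^2 = 117649 ≡ 200
343^4 ≡ 200^2 = 40000 ≡ 241
343^8 ≡ 241^2 = 58081 ≡ 42
343^16 ≡ 42^2 = 1764 ≡ 393
343^32 ≡ 393^2 = 154449 ≡ 440
343^64 ≡ 440^2 = 193600 ≡ 289
343^128 ≡ 289^2 = 83521 ≡ 347
343^256 ≡ 347^2 = 120409 ≡ 218
438 = 256 + 128 + 32 + 16 + 4 + 2, so 343^438 ≡ 218·347·440·393·241·200 ≡ 114 (mod 457)
R · y^e ≡ 453·114 = 51642 ≡ 1 (mod 457)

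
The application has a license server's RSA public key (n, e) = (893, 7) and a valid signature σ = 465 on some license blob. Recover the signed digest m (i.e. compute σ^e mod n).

σ^2 ≡ 465^2 = 216225 ≡ 119
σ^4 ≡ 119^2 = 14161 ≡ 766
7 = 4 + 2 + 1, so σ^7 ≡ 766·119·465 ≡ 365 (mod 893)

365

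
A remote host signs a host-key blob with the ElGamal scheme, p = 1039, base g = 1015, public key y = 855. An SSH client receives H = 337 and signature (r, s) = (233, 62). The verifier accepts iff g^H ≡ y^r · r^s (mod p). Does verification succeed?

Left side g^H mod p:
Squares mod 1039: 1015^1≡1015, 1015^2≡576, 1015^4≡335, 1015^8≡13, 1015^16≡169, 1015^32≡508, 1015^64≡392, 1015^128≡931, 1015^256≡235
337 = 256 + 64 + 16 + 1, so 1015^337 ≡ 235·392·169·1015 ≡ 226 (mod 1039)
Right side y^r · r^s mod p:
Squares mod 1039: 855^1≡855, 855^2≡608, 855^4≡819, 855^8≡606, 855^16≡469, 855^32≡732, 855^64≡739, 855^128≡646
233 = 128 + 64 + 32 + 8 + 1, so 855^233 ≡ 646·739·732·606·855 ≡ 757 (mod 1039)
Squares mod 1039: 233^1≡233, 233^2≡261, 233^4≡586, 233^8≡526, 233^16≡302, 233^32≡811
62 = 32 + 16 + 8 + 4 + 2, so 233^62 ≡ 811·302·526·586·261 ≡ 235 (mod 1039)
757·235 = 177895 ≡ 226 (mod 1039)
226 ≡ 226 (mod 1039), so the signature is genuine.

passes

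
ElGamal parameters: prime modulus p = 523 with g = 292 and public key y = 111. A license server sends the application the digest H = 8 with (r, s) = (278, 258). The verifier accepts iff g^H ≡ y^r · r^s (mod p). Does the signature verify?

Left side g^H mod p:
292^2 = 85264 ≡ 15
292^4 ≡ 15^2 = 225
292^8 ≡ 225^2 = 50625 ≡ 417
Right side y^r · r^s mod p:
111^2 = 12321 ≡ 292
111^4 ≡ 292^2 = 85264 ≡ 15
111^8 ≡ 15^2 = 225
111^16 ≡ 225^2 = 50625 ≡ 417
111^32 ≡ 417^2 = 173889 ≡ 253
111^64 ≡ 253^2 = 64009 ≡ 203
111^128 ≡ 203^2 = 41209 ≡ 415
111^256 ≡ 415^2 = 172225 ≡ 158
278 = 256 + 16 + 4 + 2, so 111^278 ≡ 158·417·15·292 ≡ 263 (mod 523)
278^2 = 77284 ≡ 403
278^4 ≡ 403^2 = 162409 ≡ 279
278^8 ≡ 279^2 = 77841 ≡ 437
278^16 ≡ 437^2 = 190969 ≡ 74
278^32 ≡ 74^2 = 5476 ≡ 246
278^64 ≡ 246^2 = 60516 ≡ 371
278^128 ≡ 371^2 = 137641 ≡ 92
278^256 ≡ 92^2 = 8464 ≡ 96
258 = 256 + 2, so 278^258 ≡ 96·403 ≡ 509 (mod 523)
263·509 = 133867 ≡ 502 (mod 523)
417 ≠ 502, so verification fails.

does not verify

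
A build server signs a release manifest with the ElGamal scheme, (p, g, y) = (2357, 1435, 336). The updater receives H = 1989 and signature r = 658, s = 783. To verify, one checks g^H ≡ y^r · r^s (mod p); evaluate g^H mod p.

1435^2 = 2059225 ≡ 1564
1435^4 ≡ 1564^2 = 2446096 ≡ 1887
1435^8 ≡ 1887^2 = 3560769 ≡ 1699
1435^16 ≡ 1699^2 = 2886601 ≡ 1633
1435^32 ≡ 1633^2 = 2666689 ≡ 922
1435^64 ≡ 922^2 = 850084 ≡ 1564
1435^128 ≡ 1564^2 = 2446096 ≡ 1887
1435^256 ≡ 1887^2 = 3560769 ≡ 1699
1435^512 ≡ 1699^2 = 2886601 ≡ 1633
1435^1024 ≡ 1633^2 = 2666689 ≡ 922
1989 = 1024 + 512 + 256 + 128 + 64 + 4 + 1, so 1435^1989 ≡ 922·1633·1699·1887·1564·1887·1435 ≡ 2009 (mod 2357)

2009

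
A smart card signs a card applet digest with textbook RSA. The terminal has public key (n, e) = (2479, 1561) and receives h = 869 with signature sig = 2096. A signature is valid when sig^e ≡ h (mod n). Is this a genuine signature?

sig^2 ≡ 2096^2 = 4393216 ≡ 428
sig^4 ≡ 428^2 = 183184 ≡ 2217
sig^8 ≡ 2217^2 = 4915089 ≡ 1711
sig^16 ≡ 1711^2 = 2927521 ≡ 2301
sig^32 ≡ 2301^2 = 5294601 ≡ 1936
sig^64 ≡ 1936^2 = 3748096 ≡ 2327
sig^128 ≡ 2327^2 = 5414929 ≡ 793
sig^256 ≡ 793^2 = 628849 ≡ 1662
sig^512 ≡ 1662^2 = 2762244 ≡ 638
sig^1024 ≡ 638^2 = 407044 ≡ 488
1561 = 1024 + 512 + 16 + 8 + 1, so sig^1561 ≡ 488·638·2301·1711·2096 ≡ 869 (mod 2479)
Since 869 equals the digest 869, verification succeeds.

genuine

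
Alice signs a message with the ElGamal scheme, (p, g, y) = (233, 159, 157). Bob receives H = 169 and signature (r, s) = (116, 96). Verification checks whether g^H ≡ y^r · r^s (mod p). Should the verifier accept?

Left side g^H mod p:
159^2 = 25281 ≡ 117
159^4 ≡ 117^2 = 13689 ≡ 175
159^8 ≡ 175^2 = 30625 ≡ 102
159^16 ≡ 102^2 = 10404 ≡ 152
159^32 ≡ 152^2 = 23104 ≡ 37
159^64 ≡ 37^2 = 1369 ≡ 204
159^128 ≡ 204^2 = 41616 ≡ 142
169 = 128 + 32 + 8 + 1, so 159^169 ≡ 142·37·102·159 ≡ 107 (mod 233)
Right side y^r · r^s mod p:
157^2 = 24649 ≡ 184
157^4 ≡ 184^2 = 33856 ≡ 71
157^8 ≡ 71^2 = 5041 ≡ 148
157^16 ≡ 148^2 = 21904 ≡ 2
157^32 ≡ 2^2 = 4
157^64 ≡ 4^2 = 16
116 = 64 + 32 + 16 + 4, so 157^116 ≡ 16·4·2·71 ≡ 1 (mod 233)
116^2 = 13456 ≡ 175
116^4 ≡ 175^2 = 30625 ≡ 102
116^8 ≡ 102^2 = 10404 ≡ 152
116^16 ≡ 152^2 = 23104 ≡ 37
116^32 ≡ 37^2 = 1369 ≡ 204
116^64 ≡ 204^2 = 41616 ≡ 142
96 = 64 + 32, so 116^96 ≡ 142·204 ≡ 76 (mod 233)
1·76 = 76 ≡ 76 (mod 233)
107 ≠ 76, so verification fails.

reject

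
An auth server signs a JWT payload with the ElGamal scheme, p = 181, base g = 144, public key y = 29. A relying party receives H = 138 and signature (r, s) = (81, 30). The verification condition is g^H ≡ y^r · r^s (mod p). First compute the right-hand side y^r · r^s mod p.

27

Squares mod 181: 29^1≡29, 29^2≡117, 29^4≡114, 29^8≡145, 29^16≡29, 29^32≡117, 29^64≡114
81 = 64 + 16 + 1, so 29^81 ≡ 114·29·29 ≡ 125 (mod 181)
Squares mod 181: 81^1≡81, 81^2≡45, 81^4≡34, 81^8≡70, 81^16≡13
30 = 16 + 8 + 4 + 2, so 81^30 ≡ 13·70·34·45 ≡ 48 (mod 181)
y^r · r^s ≡ 125·48 = 6000 ≡ 27 (mod 181)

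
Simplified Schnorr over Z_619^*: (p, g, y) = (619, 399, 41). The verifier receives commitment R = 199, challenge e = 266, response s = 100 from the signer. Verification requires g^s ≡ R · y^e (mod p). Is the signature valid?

g^s mod p:
Squares mod 619: 399^1≡399, 399^2≡118, 399^4≡306, 399^8≡167, 399^16≡34, 399^32≡537, 399^64≡534
100 = 64 + 32 + 4, so 399^100 ≡ 534·537·306 ≡ 365 (mod 619)
R · y^e mod p:
Squares mod 619: 41^1≡41, 41^2≡443, 41^4≡26, 41^8≡57, 41^16≡154, 41^32≡194, 41^64≡496, 41^128≡273, 41^256≡249
266 = 256 + 8 + 2, so 41^266 ≡ 249·57·443 ≡ 316 (mod 619)
199·316 = 62884 ≡ 365 (mod 619)
365 ≡ 365 (mod 619); signature holds.

valid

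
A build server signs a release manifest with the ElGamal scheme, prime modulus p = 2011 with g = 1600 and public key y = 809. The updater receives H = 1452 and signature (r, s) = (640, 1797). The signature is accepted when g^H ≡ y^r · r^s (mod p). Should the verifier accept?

reject

Left side g^H mod p:
1600^2 = 2560000 ≡ 2008
1600^4 ≡ 2008^2 = 4032064 ≡ 9
1600^8 ≡ 9^2 = 81
1600^16 ≡ 81^2 = 6561 ≡ 528
1600^32 ≡ 528^2 = 278784 ≡ 1266
1600^64 ≡ 1266^2 = 1602756 ≡ 2000
1600^128 ≡ 2000^2 = 4000000 ≡ 121
1600^256 ≡ 121^2 = 14641 ≡ 564
1600^512 ≡ 564^2 = 318096 ≡ 358
1600^1024 ≡ 358^2 = 128164 ≡ 1471
1452 = 1024 + 256 + 128 + 32 + 8 + 4, so 1600^1452 ≡ 1471·564·121·1266·81·9 ≡ 843 (mod 2011)
Right side y^r · r^s mod p:
809^2 = 654481 ≡ 906
809^4 ≡ 906^2 = 820836 ≡ 348
809^8 ≡ 348^2 = 121104 ≡ 444
809^16 ≡ 444^2 = 197136 ≡ 58
809^32 ≡ 58^2 = 3364 ≡ 1353
809^64 ≡ 1353^2 = 1830609 ≡ 599
809^128 ≡ 599^2 = 358801 ≡ 843
809^256 ≡ 843^2 = 710649 ≡ 766
809^512 ≡ 766^2 = 586756 ≡ 1555
640 = 512 + 128, so 809^640 ≡ 1555·843 ≡ 1704 (mod 2011)
640^2 = 409600 ≡ 1367
640^4 ≡ 1367^2 = 1868689 ≡ 470
640^8 ≡ 470^2 = 220900 ≡ 1701
640^16 ≡ 1701^2 = 2893401 ≡ 1583
640^32 ≡ 1583^2 = 2505889 ≡ 183
640^64 ≡ 183^2 = 33489 ≡ 1313
640^128 ≡ 1313^2 = 1723969 ≡ 542
640^256 ≡ 542^2 = 293764 ≡ 158
640^512 ≡ 158^2 = 24964 ≡ 832
640^1024 ≡ 832^2 = 692224 ≡ 440
1797 = 1024 + 512 + 256 + 4 + 1, so 640^1797 ≡ 440·832·158·470·640 ≡ 1910 (mod 2011)
1704·1910 = 3254640 ≡ 842 (mod 2011)
843 ≠ 842, so verification fails.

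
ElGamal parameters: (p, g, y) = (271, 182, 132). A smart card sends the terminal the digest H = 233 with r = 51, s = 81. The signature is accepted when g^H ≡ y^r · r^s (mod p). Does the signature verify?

Left side g^H mod p:
182^2 = 33124 ≡ 62
182^4 ≡ 62^2 = 3844 ≡ 50
182^8 ≡ 50^2 = 2500 ≡ 61
182^16 ≡ 61^2 = 3721 ≡ 198
182^32 ≡ 198^2 = 39204 ≡ 180
182^64 ≡ 180^2 = 32400 ≡ 151
182^128 ≡ 151^2 = 22801 ≡ 37
233 = 128 + 64 + 32 + 8 + 1, so 182^233 ≡ 37·151·180·61·182 ≡ 189 (mod 271)
Right side y^r · r^s mod p:
132^2 = 17424 ≡ 80
132^4 ≡ 80^2 = 6400 ≡ 167
132^8 ≡ 167^2 = 27889 ≡ 247
132^16 ≡ 247^2 = 61009 ≡ 34
132^32 ≡ 34^2 = 1156 ≡ 72
51 = 32 + 16 + 2 + 1, so 132^51 ≡ 72·34·80·132 ≡ 190 (mod 271)
51^2 = 2601 ≡ 162
51^4 ≡ 162^2 = 26244 ≡ 228
51^8 ≡ 228^2 = 51984 ≡ 223
51^16 ≡ 223^2 = 49729 ≡ 136
51^32 ≡ 136^2 = 18496 ≡ 68
51^64 ≡ 68^2 = 4624 ≡ 17
81 = 64 + 16 + 1, so 51^81 ≡ 17·136·51 ≡ 27 (mod 271)
190·27 = 5130 ≡ 252 (mod 271)
189 ≠ 252, so verification fails.

does not verify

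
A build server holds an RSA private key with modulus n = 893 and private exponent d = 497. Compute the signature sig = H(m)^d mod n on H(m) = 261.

(H(m))^497 mod 893 = 887

887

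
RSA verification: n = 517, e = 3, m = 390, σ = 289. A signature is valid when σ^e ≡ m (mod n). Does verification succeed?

passes

Squares mod 517: σ^1≡289, σ^2≡284
3 = 2 + 1, so σ^3 ≡ 284·289 ≡ 390 (mod 517)
390 = m, so the signature checks out.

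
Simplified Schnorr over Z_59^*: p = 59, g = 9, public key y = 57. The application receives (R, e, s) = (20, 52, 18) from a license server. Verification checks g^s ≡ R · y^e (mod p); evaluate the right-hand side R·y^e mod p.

Squares mod 59: 57^1≡57, 57^2≡4, 57^4≡16, 57^8≡20, 57^16≡46, 57^32≡51
52 = 32 + 16 + 4, so 57^52 ≡ 51·46·16 ≡ 12 (mod 59)
R · y^e ≡ 20·12 = 240 ≡ 4 (mod 59)

4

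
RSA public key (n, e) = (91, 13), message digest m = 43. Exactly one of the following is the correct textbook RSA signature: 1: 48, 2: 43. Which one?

2

Candidate 1: 48^13 mod 91 = 48
Candidate 2: 43^13 mod 91 = 43
  → matches m = 43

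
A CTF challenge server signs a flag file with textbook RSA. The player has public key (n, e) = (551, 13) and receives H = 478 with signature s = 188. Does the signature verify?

s^2 ≡ 188^2 = 35344 ≡ 80
s^4 ≡ 80^2 = 6400 ≡ 339
s^8 ≡ 339^2 = 114921 ≡ 313
13 = 8 + 4 + 1, so s^13 ≡ 313·339·188 ≡ 263 (mod 551)
s^13 mod 551 = 263, but H = 478.

does not verify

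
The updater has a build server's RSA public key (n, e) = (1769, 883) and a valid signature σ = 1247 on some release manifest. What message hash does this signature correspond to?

1566

σ^2 ≡ 1247^2 = 1555009 ≡ 58
σ^4 ≡ 58^2 = 3364 ≡ 1595
σ^8 ≡ 1595^2 = 2544025 ≡ 203
σ^16 ≡ 203^2 = 41209 ≡ 522
σ^32 ≡ 522^2 = 272484 ≡ 58
σ^64 ≡ 58^2 = 3364 ≡ 1595
σ^128 ≡ 1595^2 = 2544025 ≡ 203
σ^256 ≡ 203^2 = 41209 ≡ 522
σ^512 ≡ 522^2 = 272484 ≡ 58
883 = 512 + 256 + 64 + 32 + 16 + 2 + 1, so σ^883 ≡ 58·522·1595·58·522·58·1247 ≡ 1566 (mod 1769)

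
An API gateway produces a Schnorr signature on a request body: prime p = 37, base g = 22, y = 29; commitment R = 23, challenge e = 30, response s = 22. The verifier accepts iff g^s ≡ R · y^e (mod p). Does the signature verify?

g^s mod p:
Squares mod 37: 22^1≡22, 22^2≡3, 22^4≡9, 22^8≡7, 22^16≡12
22 = 16 + 4 + 2, so 22^22 ≡ 12·9·3 ≡ 28 (mod 37)
R · y^e mod p:
Squares mod 37: 29^1≡29, 29^2≡27, 29^4≡26, 29^8≡10, 29^16≡26
30 = 16 + 8 + 4 + 2, so 29^30 ≡ 26·10·26·27 ≡ 36 (mod 37)
23·36 = 828 ≡ 14 (mod 37)
28 ≠ 14; the check fails.

does not verify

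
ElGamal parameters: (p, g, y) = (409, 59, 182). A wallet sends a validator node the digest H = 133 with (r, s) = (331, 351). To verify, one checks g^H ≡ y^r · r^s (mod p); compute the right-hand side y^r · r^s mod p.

114

182^2 = 33124 ≡ 404
182^4 ≡ 404^2 = 163216 ≡ 25
182^8 ≡ 25^2 = 625 ≡ 216
182^16 ≡ 216^2 = 46656 ≡ 30
182^32 ≡ 30^2 = 900 ≡ 82
182^64 ≡ 82^2 = 6724 ≡ 180
182^128 ≡ 180^2 = 32400 ≡ 89
182^256 ≡ 89^2 = 7921 ≡ 150
331 = 256 + 64 + 8 + 2 + 1, so 182^331 ≡ 150·180·216·404·182 ≡ 196 (mod 409)
331^2 = 109561 ≡ 358
331^4 ≡ 358^2 = 128164 ≡ 147
331^8 ≡ 147^2 = 21609 ≡ 341
331^16 ≡ 341^2 = 116281 ≡ 125
331^32 ≡ 125^2 = 15625 ≡ 83
331^64 ≡ 83^2 = 6889 ≡ 345
331^128 ≡ 345^2 = 119025 ≡ 6
331^256 ≡ 6^2 = 36
351 = 256 + 64 + 16 + 8 + 4 + 2 + 1, so 331^351 ≡ 36·345·125·341·147·358·331 ≡ 155 (mod 409)
y^r · r^s ≡ 196·155 = 30380 ≡ 114 (mod 409)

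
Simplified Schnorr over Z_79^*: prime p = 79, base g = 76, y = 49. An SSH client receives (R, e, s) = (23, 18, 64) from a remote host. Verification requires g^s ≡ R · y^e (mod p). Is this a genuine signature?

forged

g^s mod p:
Squares mod 79: 76^1≡76, 76^2≡9, 76^4≡2, 76^8≡4, 76^16≡16, 76^32≡19, 76^64≡45
76^64 ≡ 45 (mod 79)
R · y^e mod p:
Squares mod 79: 49^1≡49, 49^2≡31, 49^4≡13, 49^8≡11, 49^16≡42
18 = 16 + 2, so 49^18 ≡ 42·31 ≡ 38 (mod 79)
23·38 = 874 ≡ 5 (mod 79)
45 ≠ 5; the check fails.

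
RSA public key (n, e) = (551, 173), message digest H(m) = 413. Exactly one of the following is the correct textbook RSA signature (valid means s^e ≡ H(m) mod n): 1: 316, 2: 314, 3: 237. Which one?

Candidate 1: Squares mod 551: 316^1≡316, 316^2≡125, 316^4≡197, 316^8≡239, 316^16≡368, 316^32≡429, 316^64≡7, 316^128≡49; 173 = 128 + 32 + 8 + 4 + 1, so 316^173 ≡ 49·429·239·197·316 ≡ 540 (mod 551)
Candidate 2: Squares mod 551: 314^1≡314, 314^2≡518, 314^4≡538, 314^8≡169, 314^16≡460, 314^32≡16, 314^64≡256, 314^128≡518; 173 = 128 + 32 + 8 + 4 + 1, so 314^173 ≡ 518·16·169·538·314 ≡ 413 (mod 551)
  → matches H(m) = 413
Candidate 3: Squares mod 551: 237^1≡237, 237^2≡518, 237^4≡538, 237^8≡169, 237^16≡460, 237^32≡16, 237^64≡256, 237^128≡518; 173 = 128 + 32 + 8 + 4 + 1, so 237^173 ≡ 518·16·169·538·237 ≡ 138 (mod 551)

2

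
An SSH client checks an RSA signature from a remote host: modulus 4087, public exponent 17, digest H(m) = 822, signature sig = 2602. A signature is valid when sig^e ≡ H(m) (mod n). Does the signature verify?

Squares mod 4087: sig^1≡2602, sig^2≡2332, sig^4≡2514, sig^8≡1694, sig^16≡562
17 = 16 + 1, so sig^17 ≡ 562·2602 ≡ 3265 (mod 4087)
sig^17 mod 4087 = 3265, but H(m) = 822.

does not verify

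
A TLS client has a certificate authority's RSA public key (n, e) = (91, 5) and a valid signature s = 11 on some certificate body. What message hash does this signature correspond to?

s^2 ≡ 11^2 = 121 ≡ 30
s^4 ≡ 30^2 = 900 ≡ 81
5 = 4 + 1, so s^5 ≡ 81·11 ≡ 72 (mod 91)

72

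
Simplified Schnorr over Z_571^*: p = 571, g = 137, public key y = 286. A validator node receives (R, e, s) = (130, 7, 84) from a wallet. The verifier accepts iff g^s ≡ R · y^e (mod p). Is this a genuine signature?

genuine

g^s mod p:
137^2 = 18769 ≡ 497
137^4 ≡ 497^2 = 247009 ≡ 337
137^8 ≡ 337^2 = 113569 ≡ 511
137^16 ≡ 511^2 = 261121 ≡ 174
137^32 ≡ 174^2 = 30276 ≡ 13
137^64 ≡ 13^2 = 169
84 = 64 + 16 + 4, so 137^84 ≡ 169·174·337 ≡ 117 (mod 571)
R · y^e mod p:
286^2 = 81796 ≡ 143
286^4 ≡ 143^2 = 20449 ≡ 464
7 = 4 + 2 + 1, so 286^7 ≡ 464·143·286 ≡ 58 (mod 571)
130·58 = 7540 ≡ 117 (mod 571)
117 ≡ 117 (mod 571); signature holds.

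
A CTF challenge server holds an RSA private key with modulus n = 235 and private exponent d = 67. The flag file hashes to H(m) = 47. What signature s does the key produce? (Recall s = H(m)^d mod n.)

(H(m))^2 ≡ 47^2 = 2209 ≡ 94
(H(m))^4 ≡ 94^2 = 8836 ≡ 141
(H(m))^8 ≡ 141^2 = 19881 ≡ 141
(H(m))^16 ≡ 141^2 = 19881 ≡ 141
(H(m))^32 ≡ 141^2 = 19881 ≡ 141
(H(m))^64 ≡ 141^2 = 19881 ≡ 141
67 = 64 + 2 + 1, so (H(m))^67 ≡ 141·94·47 ≡ 188 (mod 235)

188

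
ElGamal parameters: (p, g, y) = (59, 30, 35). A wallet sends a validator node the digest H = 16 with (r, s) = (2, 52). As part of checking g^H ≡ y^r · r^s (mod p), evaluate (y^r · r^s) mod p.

9

35^2 = 1225 ≡ 45
2^2 = 4
2^4 ≡ 4^2 = 16
2^8 ≡ 16^2 = 256 ≡ 20
2^16 ≡ 20^2 = 400 ≡ 46
2^32 ≡ 46^2 = 2116 ≡ 51
52 = 32 + 16 + 4, so 2^52 ≡ 51·46·16 ≡ 12 (mod 59)
y^r · r^s ≡ 45·12 = 540 ≡ 9 (mod 59)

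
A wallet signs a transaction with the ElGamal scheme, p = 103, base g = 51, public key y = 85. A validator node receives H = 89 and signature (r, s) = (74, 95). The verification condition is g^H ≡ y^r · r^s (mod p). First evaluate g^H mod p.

51^2 = 2601 ≡ 26
51^4 ≡ 26^2 = 676 ≡ 58
51^8 ≡ 58^2 = 3364 ≡ 68
51^16 ≡ 68^2 = 4624 ≡ 92
51^32 ≡ 92^2 = 8464 ≡ 18
51^64 ≡ 18^2 = 324 ≡ 15
89 = 64 + 16 + 8 + 1, so 51^89 ≡ 15·92·68·51 ≡ 48 (mod 103)

48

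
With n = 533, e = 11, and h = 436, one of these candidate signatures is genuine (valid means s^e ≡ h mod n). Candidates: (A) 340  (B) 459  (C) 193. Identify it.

A

Candidate A: Squares mod 533: 340^1≡340, 340^2≡472, 340^4≡523, 340^8≡100; 11 = 8 + 2 + 1, so 340^11 ≡ 100·472·340 ≡ 436 (mod 533)
  → matches h = 436
Candidate B: Squares mod 533: 459^1≡459, 459^2≡146, 459^4≡529, 459^8≡16; 11 = 8 + 2 + 1, so 459^11 ≡ 16·146·459 ≡ 361 (mod 533)
Candidate C: Squares mod 533: 193^1≡193, 193^2≡472, 193^4≡523, 193^8≡100; 11 = 8 + 2 + 1, so 193^11 ≡ 100·472·193 ≡ 97 (mod 533)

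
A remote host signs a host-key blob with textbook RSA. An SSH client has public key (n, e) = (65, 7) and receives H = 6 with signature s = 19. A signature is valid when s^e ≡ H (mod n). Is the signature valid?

invalid

s^2 ≡ 19^2 = 361 ≡ 36
s^4 ≡ 36^2 = 1296 ≡ 61
7 = 4 + 2 + 1, so s^7 ≡ 61·36·19 ≡ 59 (mod 65)
s^7 mod 65 = 59, but H = 6.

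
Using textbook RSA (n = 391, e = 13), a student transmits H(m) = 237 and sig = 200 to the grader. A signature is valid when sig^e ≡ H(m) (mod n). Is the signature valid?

invalid

sig^2 ≡ 200^2 = 40000 ≡ 118
sig^4 ≡ 118^2 = 13924 ≡ 239
sig^8 ≡ 239^2 = 57121 ≡ 35
13 = 8 + 4 + 1, so sig^13 ≡ 35·239·200 ≡ 302 (mod 391)
302 ≠ 237, so verification fails.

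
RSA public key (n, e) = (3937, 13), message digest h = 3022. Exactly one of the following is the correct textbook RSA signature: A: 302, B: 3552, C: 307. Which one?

A

Candidate A: 302^13 mod 3937 = 3022
  → matches h = 3022
Candidate B: 3552^13 mod 3937 = 857
Candidate C: 307^13 mod 3937 = 751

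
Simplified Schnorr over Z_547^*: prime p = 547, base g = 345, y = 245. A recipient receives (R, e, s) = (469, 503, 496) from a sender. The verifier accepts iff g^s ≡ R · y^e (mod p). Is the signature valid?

g^s mod p:
Squares mod 547: 345^1≡345, 345^2≡326, 345^4≡158, 345^8≡349, 345^16≡367, 345^32≡127, 345^64≡266, 345^128≡193, 345^256≡53
496 = 256 + 128 + 64 + 32 + 16, so 345^496 ≡ 53·193·266·127·367 ≡ 188 (mod 547)
R · y^e mod p:
Squares mod 547: 245^1≡245, 245^2≡402, 245^4≡239, 245^8≡233, 245^16≡136, 245^32≡445, 245^64≡11, 245^128≡121, 245^256≡419
503 = 256 + 128 + 64 + 32 + 16 + 4 + 2 + 1, so 245^503 ≡ 419·121·11·445·136·239·402·245 ≡ 222 (mod 547)
469·222 = 104118 ≡ 188 (mod 547)
188 ≡ 188 (mod 547); signature holds.

valid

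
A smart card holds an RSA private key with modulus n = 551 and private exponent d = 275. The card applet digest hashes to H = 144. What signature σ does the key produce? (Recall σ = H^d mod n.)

H^2 ≡ 144^2 = 20736 ≡ 349
H^4 ≡ 349^2 = 121801 ≡ 30
H^8 ≡ 30^2 = 900 ≡ 349
H^16 ≡ 349^2 = 121801 ≡ 30
H^32 ≡ 30^2 = 900 ≡ 349
H^64 ≡ 349^2 = 121801 ≡ 30
H^128 ≡ 30^2 = 900 ≡ 349
H^256 ≡ 349^2 = 121801 ≡ 30
275 = 256 + 16 + 2 + 1, so H^275 ≡ 30·30·349·144 ≡ 463 (mod 551)

463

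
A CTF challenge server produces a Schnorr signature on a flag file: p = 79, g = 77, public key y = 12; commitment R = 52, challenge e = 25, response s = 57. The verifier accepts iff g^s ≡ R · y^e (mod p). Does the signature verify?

verifies

g^s mod p:
77^57 mod 79 = 57
R · y^e mod p:
12^25 mod 79 = 33
52·33 = 1716 ≡ 57 (mod 79)
57 ≡ 57 (mod 79); signature holds.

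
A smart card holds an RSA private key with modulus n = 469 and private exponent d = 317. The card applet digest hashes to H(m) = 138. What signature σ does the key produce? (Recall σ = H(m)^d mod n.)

73

(H(m))^317 mod 469 = 73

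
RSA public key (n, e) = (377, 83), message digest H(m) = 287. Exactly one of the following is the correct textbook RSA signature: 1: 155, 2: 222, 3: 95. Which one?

Candidate 1: Squares mod 377: 155^1≡155, 155^2≡274, 155^4≡53, 155^8≡170, 155^16≡248, 155^32≡53, 155^64≡170; 83 = 64 + 16 + 2 + 1, so 155^83 ≡ 170·248·274·155 ≡ 90 (mod 377)
Candidate 2: Squares mod 377: 222^1≡222, 222^2≡274, 222^4≡53, 222^8≡170, 222^16≡248, 222^32≡53, 222^64≡170; 83 = 64 + 16 + 2 + 1, so 222^83 ≡ 170·248·274·222 ≡ 287 (mod 377)
  → matches H(m) = 287
Candidate 3: Squares mod 377: 95^1≡95, 95^2≡354, 95^4≡152, 95^8≡107, 95^16≡139, 95^32≡94, 95^64≡165; 83 = 64 + 16 + 2 + 1, so 95^83 ≡ 165·139·354·95 ≡ 127 (mod 377)

2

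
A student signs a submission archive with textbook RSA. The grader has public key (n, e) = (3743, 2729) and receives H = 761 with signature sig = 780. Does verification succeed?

passes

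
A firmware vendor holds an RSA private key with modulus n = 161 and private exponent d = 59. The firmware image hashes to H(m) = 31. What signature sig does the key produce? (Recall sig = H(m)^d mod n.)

117

Squares mod 161: (H(m))^1≡31, (H(m))^2≡156, (H(m))^4≡25, (H(m))^8≡142, (H(m))^16≡39, (H(m))^32≡72
59 = 32 + 16 + 8 + 2 + 1, so (H(m))^59 ≡ 72·39·142·156·31 ≡ 117 (mod 161)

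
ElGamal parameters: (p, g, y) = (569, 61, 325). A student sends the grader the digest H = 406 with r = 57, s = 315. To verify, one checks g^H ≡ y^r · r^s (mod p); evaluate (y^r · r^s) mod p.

325^2 = 105625 ≡ 360
325^4 ≡ 360^2 = 129600 ≡ 437
325^8 ≡ 437^2 = 190969 ≡ 354
325^16 ≡ 354^2 = 125316 ≡ 136
325^32 ≡ 136^2 = 18496 ≡ 288
57 = 32 + 16 + 8 + 1, so 325^57 ≡ 288·136·354·325 ≡ 395 (mod 569)
57^2 = 3249 ≡ 404
57^4 ≡ 404^2 = 163216 ≡ 482
57^8 ≡ 482^2 = 232324 ≡ 172
57^16 ≡ 172^2 = 29584 ≡ 565
57^32 ≡ 565^2 = 319225 ≡ 16
57^64 ≡ 16^2 = 256
57^128 ≡ 256^2 = 65536 ≡ 101
57^256 ≡ 101^2 = 10201 ≡ 528
315 = 256 + 32 + 16 + 8 + 2 + 1, so 57^315 ≡ 528·16·565·172·404·57 ≡ 160 (mod 569)
y^r · r^s ≡ 395·160 = 63200 ≡ 41 (mod 569)

41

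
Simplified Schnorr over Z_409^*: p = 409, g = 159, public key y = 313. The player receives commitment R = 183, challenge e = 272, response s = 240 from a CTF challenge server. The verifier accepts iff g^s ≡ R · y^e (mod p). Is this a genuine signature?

g^s mod p:
159^2 = 25281 ≡ 332
159^4 ≡ 332^2 = 110224 ≡ 203
159^8 ≡ 203^2 = 41209 ≡ 309
159^16 ≡ 309^2 = 95481 ≡ 184
159^32 ≡ 184^2 = 33856 ≡ 318
159^64 ≡ 318^2 = 101124 ≡ 101
159^128 ≡ 101^2 = 10201 ≡ 385
240 = 128 + 64 + 32 + 16, so 159^240 ≡ 385·101·318·184 ≡ 341 (mod 409)
R · y^e mod p:
313^2 = 97969 ≡ 218
313^4 ≡ 218^2 = 47524 ≡ 80
313^8 ≡ 80^2 = 6400 ≡ 265
313^16 ≡ 265^2 = 70225 ≡ 286
313^32 ≡ 286^2 = 81796 ≡ 405
313^64 ≡ 405^2 = 164025 ≡ 16
313^128 ≡ 16^2 = 256
313^256 ≡ 256^2 = 65536 ≡ 96
272 = 256 + 16, so 313^272 ≡ 96·286 ≡ 53 (mod 409)
183·53 = 9699 ≡ 292 (mod 409)
341 ≠ 292; the check fails.

forged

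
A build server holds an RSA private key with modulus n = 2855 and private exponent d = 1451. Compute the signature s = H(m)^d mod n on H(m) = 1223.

2182

(H(m))^2 ≡ 1223^2 = 1495729 ≡ 2564
(H(m))^4 ≡ 2564^2 = 6574096 ≡ 1886
(H(m))^8 ≡ 1886^2 = 3556996 ≡ 2521
(H(m))^16 ≡ 2521^2 = 6355441 ≡ 211
(H(m))^32 ≡ 211^2 = 44521 ≡ 1696
(H(m))^64 ≡ 1696^2 = 2876416 ≡ 1431
(H(m))^128 ≡ 1431^2 = 2047761 ≡ 726
(H(m))^256 ≡ 726^2 = 527076 ≡ 1756
(H(m))^512 ≡ 1756^2 = 3083536 ≡ 136
(H(m))^1024 ≡ 136^2 = 18496 ≡ 1366
1451 = 1024 + 256 + 128 + 32 + 8 + 2 + 1, so (H(m))^1451 ≡ 1366·1756·726·1696·2521·2564·1223 ≡ 2182 (mod 2855)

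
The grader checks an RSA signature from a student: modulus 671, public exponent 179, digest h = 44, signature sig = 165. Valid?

yes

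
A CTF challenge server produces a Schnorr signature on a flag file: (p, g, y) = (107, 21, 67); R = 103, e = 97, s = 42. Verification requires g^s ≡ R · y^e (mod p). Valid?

g^s mod p:
21^2 = 441 ≡ 13
21^4 ≡ 13^2 = 169 ≡ 62
21^8 ≡ 62^2 = 3844 ≡ 99
21^16 ≡ 99^2 = 9801 ≡ 64
21^32 ≡ 64^2 = 4096 ≡ 30
42 = 32 + 8 + 2, so 21^42 ≡ 30·99·13 ≡ 90 (mod 107)
R · y^e mod p:
67^2 = 4489 ≡ 102
67^4 ≡ 102^2 = 10404 ≡ 25
67^8 ≡ 25^2 = 625 ≡ 90
67^16 ≡ 90^2 = 8100 ≡ 75
67^32 ≡ 75^2 = 5625 ≡ 61
67^64 ≡ 61^2 = 3721 ≡ 83
97 = 64 + 32 + 1, so 67^97 ≡ 83·61·67 ≡ 31 (mod 107)
103·31 = 3193 ≡ 90 (mod 107)
90 ≡ 90 (mod 107); signature holds.

yes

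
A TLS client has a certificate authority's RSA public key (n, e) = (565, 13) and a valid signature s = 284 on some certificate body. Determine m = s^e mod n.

214

s^13 mod 565 = 214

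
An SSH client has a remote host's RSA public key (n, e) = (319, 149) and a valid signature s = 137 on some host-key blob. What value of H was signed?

130

s^2 ≡ 137^2 = 18769 ≡ 267
s^4 ≡ 267^2 = 71289 ≡ 152
s^8 ≡ 152^2 = 23104 ≡ 136
s^16 ≡ 136^2 = 18496 ≡ 313
s^32 ≡ 313^2 = 97969 ≡ 36
s^64 ≡ 36^2 = 1296 ≡ 20
s^128 ≡ 20^2 = 400 ≡ 81
149 = 128 + 16 + 4 + 1, so s^149 ≡ 81·313·152·137 ≡ 130 (mod 319)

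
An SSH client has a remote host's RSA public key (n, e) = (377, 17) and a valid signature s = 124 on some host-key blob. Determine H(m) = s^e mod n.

271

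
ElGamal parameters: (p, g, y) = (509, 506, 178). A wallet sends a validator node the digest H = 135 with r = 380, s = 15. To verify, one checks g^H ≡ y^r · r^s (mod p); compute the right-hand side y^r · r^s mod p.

59

178^2 = 31684 ≡ 126
178^4 ≡ 126^2 = 15876 ≡ 97
178^8 ≡ 97^2 = 9409 ≡ 247
178^16 ≡ 247^2 = 61009 ≡ 438
178^32 ≡ 438^2 = 191844 ≡ 460
178^64 ≡ 460^2 = 211600 ≡ 365
178^128 ≡ 365^2 = 133225 ≡ 376
178^256 ≡ 376^2 = 141376 ≡ 383
380 = 256 + 64 + 32 + 16 + 8 + 4, so 178^380 ≡ 383·365·460·438·247·97 ≡ 199 (mod 509)
380^2 = 144400 ≡ 353
380^4 ≡ 353^2 = 124609 ≡ 413
380^8 ≡ 413^2 = 170569 ≡ 54
15 = 8 + 4 + 2 + 1, so 380^15 ≡ 54·413·353·380 ≡ 297 (mod 509)
y^r · r^s ≡ 199·297 = 59103 ≡ 59 (mod 509)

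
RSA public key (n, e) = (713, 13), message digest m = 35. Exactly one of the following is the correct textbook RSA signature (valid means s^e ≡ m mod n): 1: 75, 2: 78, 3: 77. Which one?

2

Candidate 1: Squares mod 713: 75^1≡75, 75^2≡634, 75^4≡537, 75^8≡317; 13 = 8 + 4 + 1, so 75^13 ≡ 317·537·75 ≡ 197 (mod 713)
Candidate 2: Squares mod 713: 78^1≡78, 78^2≡380, 78^4≡374, 78^8≡128; 13 = 8 + 4 + 1, so 78^13 ≡ 128·374·78 ≡ 35 (mod 713)
  → matches m = 35
Candidate 3: Squares mod 713: 77^1≡77, 77^2≡225, 77^4≡2, 77^8≡4; 13 = 8 + 4 + 1, so 77^13 ≡ 4·2·77 ≡ 616 (mod 713)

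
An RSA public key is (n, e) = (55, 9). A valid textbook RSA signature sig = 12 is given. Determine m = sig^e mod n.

Squares mod 55: sig^1≡12, sig^2≡34, sig^4≡1, sig^8≡1
9 = 8 + 1, so sig^9 ≡ 1·12 ≡ 12 (mod 55)

12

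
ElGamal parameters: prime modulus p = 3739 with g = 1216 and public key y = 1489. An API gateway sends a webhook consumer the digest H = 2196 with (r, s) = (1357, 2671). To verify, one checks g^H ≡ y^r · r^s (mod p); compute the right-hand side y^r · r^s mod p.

1489^2 = 2217121 ≡ 3633
1489^4 ≡ 3633^2 = 13198689 ≡ 19
1489^8 ≡ 19^2 = 361
1489^16 ≡ 361^2 = 130321 ≡ 3195
1489^32 ≡ 3195^2 = 10208025 ≡ 555
1489^64 ≡ 555^2 = 308025 ≡ 1427
1489^128 ≡ 1427^2 = 2036329 ≡ 2313
1489^256 ≡ 2313^2 = 5349969 ≡ 3199
1489^512 ≡ 3199^2 = 10233601 ≡ 3697
1489^1024 ≡ 3697^2 = 13667809 ≡ 1764
1357 = 1024 + 256 + 64 + 8 + 4 + 1, so 1489^1357 ≡ 1764·3199·1427·361·19·1489 ≡ 89 (mod 3739)
1357^2 = 1841449 ≡ 1861
1357^4 ≡ 1861^2 = 3463321 ≡ 1007
1357^8 ≡ 1007^2 = 1014049 ≡ 780
1357^16 ≡ 780^2 = 608400 ≡ 2682
1357^32 ≡ 2682^2 = 7193124 ≡ 3027
1357^64 ≡ 3027^2 = 9162729 ≡ 2179
1357^128 ≡ 2179^2 = 4748041 ≡ 3250
1357^256 ≡ 3250^2 = 10562500 ≡ 3564
1357^512 ≡ 3564^2 = 12702096 ≡ 713
1357^1024 ≡ 713^2 = 508369 ≡ 3604
1357^2048 ≡ 3604^2 = 12988816 ≡ 3269
2671 = 2048 + 512 + 64 + 32 + 8 + 4 + 2 + 1, so 1357^2671 ≡ 3269·713·2179·3027·780·1007·1861·1357 ≡ 1357 (mod 3739)
y^r · r^s ≡ 89·1357 = 120773 ≡ 1125 (mod 3739)

1125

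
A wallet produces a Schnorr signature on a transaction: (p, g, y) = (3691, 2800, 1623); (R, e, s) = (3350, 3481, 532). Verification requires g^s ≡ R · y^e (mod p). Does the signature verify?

verifies

g^s mod p:
2800^2 = 7840000 ≡ 316
2800^4 ≡ 316^2 = 99856 ≡ 199
2800^8 ≡ 199^2 = 39601 ≡ 2691
2800^16 ≡ 2691^2 = 7241481 ≡ 3430
2800^32 ≡ 3430^2 = 11764900 ≡ 1683
2800^64 ≡ 1683^2 = 2832489 ≡ 1492
2800^128 ≡ 1492^2 = 2226064 ≡ 391
2800^256 ≡ 391^2 = 152881 ≡ 1550
2800^512 ≡ 1550^2 = 2402500 ≡ 3350
532 = 512 + 16 + 4, so 2800^532 ≡ 3350·3430·199 ≡ 1781 (mod 3691)
R · y^e mod p:
1623^2 = 2634129 ≡ 2446
1623^4 ≡ 2446^2 = 5982916 ≡ 3496
1623^8 ≡ 3496^2 = 12222016 ≡ 1115
1623^16 ≡ 1115^2 = 1243225 ≡ 3049
1623^32 ≡ 3049^2 = 9296401 ≡ 2463
1623^64 ≡ 2463^2 = 6066369 ≡ 2056
1623^128 ≡ 2056^2 = 4227136 ≡ 941
1623^256 ≡ 941^2 = 885481 ≡ 3332
1623^512 ≡ 3332^2 = 11102224 ≡ 3387
1623^1024 ≡ 3387^2 = 11471769 ≡ 141
1623^2048 ≡ 141^2 = 19881 ≡ 1426
3481 = 2048 + 1024 + 256 + 128 + 16 + 8 + 1, so 1623^3481 ≡ 1426·141·3332·941·3049·1115·1623 ≡ 3426 (mod 3691)
3350·3426 = 11477100 ≡ 1781 (mod 3691)
1781 ≡ 1781 (mod 3691); signature holds.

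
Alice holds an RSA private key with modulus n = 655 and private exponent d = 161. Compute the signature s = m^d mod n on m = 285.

m^161 mod 655 = 360

360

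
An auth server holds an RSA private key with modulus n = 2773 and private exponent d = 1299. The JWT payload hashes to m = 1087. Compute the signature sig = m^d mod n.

m^2 ≡ 1087^2 = 1181569 ≡ 271
m^4 ≡ 271^2 = 73441 ≡ 1343
m^8 ≡ 1343^2 = 1803649 ≡ 1199
m^16 ≡ 1199^2 = 1437601 ≡ 1187
m^32 ≡ 1187^2 = 1408969 ≡ 285
m^64 ≡ 285^2 = 81225 ≡ 808
m^128 ≡ 808^2 = 652864 ≡ 1209
m^256 ≡ 1209^2 = 1461681 ≡ 310
m^512 ≡ 310^2 = 96100 ≡ 1818
m^1024 ≡ 1818^2 = 3305124 ≡ 2481
1299 = 1024 + 256 + 16 + 2 + 1, so m^1299 ≡ 2481·310·1187·271·1087 ≡ 390 (mod 2773)

390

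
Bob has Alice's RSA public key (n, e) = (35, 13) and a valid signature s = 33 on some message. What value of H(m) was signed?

s^2 ≡ 33^2 = 1089 ≡ 4
s^4 ≡ 4^2 = 16
s^8 ≡ 16^2 = 256 ≡ 11
13 = 8 + 4 + 1, so s^13 ≡ 11·16·33 ≡ 33 (mod 35)

33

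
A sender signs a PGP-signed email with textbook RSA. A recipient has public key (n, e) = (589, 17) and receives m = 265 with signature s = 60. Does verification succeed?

fails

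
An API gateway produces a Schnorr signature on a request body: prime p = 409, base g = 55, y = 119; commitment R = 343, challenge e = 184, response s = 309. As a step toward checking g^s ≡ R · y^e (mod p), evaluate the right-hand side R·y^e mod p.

Squares mod 409: 119^1≡119, 119^2≡255, 119^4≡403, 119^8≡36, 119^16≡69, 119^32≡262, 119^64≡341, 119^128≡125
184 = 128 + 32 + 16 + 8, so 119^184 ≡ 125·262·69·36 ≡ 82 (mod 409)
R · y^e ≡ 343·82 = 28126 ≡ 314 (mod 409)

314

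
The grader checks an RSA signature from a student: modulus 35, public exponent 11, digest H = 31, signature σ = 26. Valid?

Squares mod 35: σ^1≡26, σ^2≡11, σ^4≡16, σ^8≡11
11 = 8 + 2 + 1, so σ^11 ≡ 11·11·26 ≡ 31 (mod 35)
σ^11 mod 35 = 31 matches H.

yes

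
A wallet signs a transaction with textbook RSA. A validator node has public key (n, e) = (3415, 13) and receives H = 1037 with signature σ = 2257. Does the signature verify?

σ^2 ≡ 2257^2 = 5094049 ≡ 2284
σ^4 ≡ 2284^2 = 5216656 ≡ 1951
σ^8 ≡ 1951^2 = 3806401 ≡ 2091
13 = 8 + 4 + 1, so σ^13 ≡ 2091·1951·2257 ≡ 1037 (mod 3415)
Since 1037 equals the digest 1037, verification succeeds.

verifies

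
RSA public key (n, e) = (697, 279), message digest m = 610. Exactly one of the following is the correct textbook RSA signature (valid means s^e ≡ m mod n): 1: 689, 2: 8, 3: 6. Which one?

2

Candidate 1: 689^279 mod 697 = 87
Candidate 2: 8^279 mod 697 = 610
  → matches m = 610
Candidate 3: 6^279 mod 697 = 48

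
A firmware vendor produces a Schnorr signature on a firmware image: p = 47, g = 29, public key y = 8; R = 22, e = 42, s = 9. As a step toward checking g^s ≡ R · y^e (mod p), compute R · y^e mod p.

30

Squares mod 47: 8^1≡8, 8^2≡17, 8^4≡7, 8^8≡2, 8^16≡4, 8^32≡16
42 = 32 + 8 + 2, so 8^42 ≡ 16·2·17 ≡ 27 (mod 47)
R · y^e ≡ 22·27 = 594 ≡ 30 (mod 47)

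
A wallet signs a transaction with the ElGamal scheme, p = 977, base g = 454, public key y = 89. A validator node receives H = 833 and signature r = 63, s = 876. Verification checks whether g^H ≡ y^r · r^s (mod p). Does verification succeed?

fails

Left side g^H mod p:
Squares mod 977: 454^1≡454, 454^2≡946, 454^4≡961, 454^8≡256, 454^16≡77, 454^32≡67, 454^64≡581, 454^128≡496, 454^256≡789, 454^512≡172
833 = 512 + 256 + 64 + 1, so 454^833 ≡ 172·789·581·454 ≡ 543 (mod 977)
Right side y^r · r^s mod p:
Squares mod 977: 89^1≡89, 89^2≡105, 89^4≡278, 89^8≡101, 89^16≡431, 89^32≡131
63 = 32 + 16 + 8 + 4 + 2 + 1, so 89^63 ≡ 131·431·101·278·105·89 ≡ 105 (mod 977)
Squares mod 977: 63^1≡63, 63^2≡61, 63^4≡790, 63^8≡774, 63^16≡175, 63^32≡338, 63^64≡912, 63^128≡317, 63^256≡835, 63^512≡624
876 = 512 + 256 + 64 + 32 + 8 + 4, so 63^876 ≡ 624·835·912·338·774·790 ≡ 763 (mod 977)
105·763 = 80115 ≡ 1 (mod 977)
543 ≠ 1, so verification fails.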